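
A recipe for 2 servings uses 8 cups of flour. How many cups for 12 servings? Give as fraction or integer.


Original: 8 cups for 2 servings
Target servings = 12
Scaling factor = 12/2
New amount = 8 * 12/2
= 96/2
= 48 cups

48


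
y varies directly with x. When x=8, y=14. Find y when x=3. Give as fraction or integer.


Direct proportion: y = kx
Find k: k = 14/8 = 7/4
Compute y at x=3: y = 7/4 * 3
y = 21/4

21/4


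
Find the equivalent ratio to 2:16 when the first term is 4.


Original ratio: 2:16
First term target: 4
Scale factor = 4 / 2 = 2
Multiply second term: 16 * 2 = 32
Equivalent ratio = 4:32

4:32


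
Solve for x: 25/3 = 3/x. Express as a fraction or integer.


Setting up: 25/3 = 3/x
Cross multiply: 25 * x = 3 * 3
25x = 9
x = 9/25
x = 9/25

9/25


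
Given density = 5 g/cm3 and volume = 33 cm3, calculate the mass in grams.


Using mass = density * volume
Density = 5 g/cm3
Volume = 33 cm3
Mass = 5 * 33
= 165 g

165


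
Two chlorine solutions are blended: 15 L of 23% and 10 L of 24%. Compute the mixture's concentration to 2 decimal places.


Solute in mixture 1 = 23% of 15 L = 15*23/100 = 69/20 L
Solute in mixture 2 = 24% of 10 L = 10*24/100 = 12/5 L
Total solute = 69/20 + 12/5 = 117/20 L
Total volume = 15 + 10 = 25 L
Final concentration = 117/20/25 * 100 = 23.40%

23.40


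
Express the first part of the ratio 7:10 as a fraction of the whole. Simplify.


Total parts = 7 + 10 = 17
First part fraction = 7/17
Simplify: 7/17 = 7/17

7/17


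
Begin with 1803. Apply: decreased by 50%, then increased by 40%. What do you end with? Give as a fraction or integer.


Start: 1803
Step 1: decrease by 50% => multiply by 50/100
  1803 * 50/100 = 1803/2
Step 2: increase by 40% => multiply by 140/100
  1803/2 * 140/100 = 12621/10
Final value = 12621/10

12621/10


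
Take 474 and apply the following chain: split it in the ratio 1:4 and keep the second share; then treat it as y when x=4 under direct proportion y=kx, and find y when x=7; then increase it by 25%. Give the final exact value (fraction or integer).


Start with 474.
Step 1: Split 1:4, second share = 474 * 4/5 = 1896/5
Step 2: Direct prop: k = (1896/5)/4; new y = k*7 = 1896/5*7/4 = 3318/5
Step 3: Increase by 25%: 3318/5 * 125/100 = 1659/2
Final result = 1659/2

1659/2


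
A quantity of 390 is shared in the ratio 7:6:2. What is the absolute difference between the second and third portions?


Total parts = 7 + 6 + 2 = 15
Value per part = 390 / 15 = 26
Shares: 7*26=182, 6*26=156, 2*26=52
Second share = 156, third share = 52
Difference = |156 - 52| = 104

104


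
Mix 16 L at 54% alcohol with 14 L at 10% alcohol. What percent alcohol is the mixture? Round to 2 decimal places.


Solute in mixture 1 = 54% of 16 L = 16*54/100 = 216/25 L
Solute in mixture 2 = 10% of 14 L = 14*10/100 = 7/5 L
Total solute = 216/25 + 7/5 = 251/25 L
Total volume = 16 + 14 = 30 L
Final concentration = 251/25/30 * 100 = 33.47%

33.47


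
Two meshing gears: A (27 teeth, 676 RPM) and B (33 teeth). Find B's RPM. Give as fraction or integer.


Gear ratio: teeth_A * RPM_A = teeth_B * RPM_B
27 * 676 = 33 * RPM_B
18252 = 33 * RPM_B
RPM_B = 18252 / 33
RPM_B = 6084/11

6084/11


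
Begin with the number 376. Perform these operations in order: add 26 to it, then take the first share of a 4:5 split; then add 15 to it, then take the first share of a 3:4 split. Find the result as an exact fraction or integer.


Start with 376.
Step 1: Add 26: 376+26=402; split 4:5 first = 402*4/9 = 536/3
Step 2: Add 15: 536/3+15=581/3; split 3:4 first = 581/3*3/7 = 83
Final result = 83

83


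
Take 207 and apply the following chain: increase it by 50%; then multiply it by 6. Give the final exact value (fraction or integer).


Start with 207.
Step 1: Increase by 50%: 207 * 150/100 = 621/2
Step 2: Multiply by 6: 621/2 * 6 = 1863
Final result = 1863

1863


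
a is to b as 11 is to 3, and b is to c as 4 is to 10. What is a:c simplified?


Given a:b = 11:3 and b:c = 4:10
Make b consistent. Multiply first ratio by 4: a:b = 44:12
Multiply second ratio by 3: b:c = 12:30
Now b = 12 in both, so a:b:c = 44:12:30
Therefore a:c = 44:30
Simplify by GCD: a:c = 22:15

22:15


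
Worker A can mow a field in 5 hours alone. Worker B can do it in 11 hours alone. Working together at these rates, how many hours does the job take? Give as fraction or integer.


Rate of A = 1/5 job per hour
Rate of B = 1/11 job per hour
Combined rate = 1/5 + 1/11
Find common denominator: (11 + 5)/(5*11) = 16/55
Combined rate = 16/55 job per hour
Time together = 1 / (16/55) = 55/16 hours

55/16


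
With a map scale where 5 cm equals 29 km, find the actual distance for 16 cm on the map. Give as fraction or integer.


Map scale: 5 cm = 29 km
Measured distance on map = 16 cm
Set up proportion: 16 * 29 / 5
= 464 / 5
= 464/5 km

464/5


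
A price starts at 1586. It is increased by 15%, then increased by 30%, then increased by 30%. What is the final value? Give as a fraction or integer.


Start: 1586
Step 1: increase by 15% => multiply by 115/100
  1586 * 115/100 = 18239/10
Step 2: increase by 30% => multiply by 130/100
  18239/10 * 130/100 = 237107/100
Step 3: increase by 30% => multiply by 130/100
  237107/100 * 130/100 = 3082391/1000
Final value = 3082391/1000

3082391/1000


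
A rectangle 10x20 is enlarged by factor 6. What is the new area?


Original dimensions: 10 x 20
Enlargement factor = 6
New width = 10 * 6 = 60
New height = 20 * 6 = 120
New area = 60 * 120 = 7200

7200


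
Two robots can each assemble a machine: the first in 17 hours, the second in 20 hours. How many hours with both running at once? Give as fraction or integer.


Rate of A = 1/17 job per hour
Rate of B = 1/20 job per hour
Combined rate = 1/17 + 1/20
Find common denominator: (20 + 17)/(17*20) = 37/340
Combined rate = 37/340 job per hour
Time together = 1 / (37/340) = 340/37 hours

340/37


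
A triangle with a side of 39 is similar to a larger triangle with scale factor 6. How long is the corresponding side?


Similar triangles have proportional sides
Scale factor = 6
Smaller side = 39
Corresponding larger side = 39 * 6
= 234

234


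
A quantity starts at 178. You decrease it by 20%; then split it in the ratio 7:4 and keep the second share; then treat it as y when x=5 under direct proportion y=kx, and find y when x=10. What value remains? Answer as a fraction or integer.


Start with 178.
Step 1: Decrease by 20%: 178 * 80/100 = 712/5
Step 2: Split 7:4, second share = 712/5 * 4/11 = 2848/55
Step 3: Direct prop: k = (2848/55)/5; new y = k*10 = 2848/55*10/5 = 5696/55
Final result = 5696/55

5696/55


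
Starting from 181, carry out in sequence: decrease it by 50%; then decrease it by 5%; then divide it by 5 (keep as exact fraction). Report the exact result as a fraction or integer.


Start with 181.
Step 1: Decrease by 50%: 181 * 50/100 = 181/2
Step 2: Decrease by 5%: 181/2 * 95/100 = 3439/40
Step 3: Divide by 5: 3439/40 / 5 = 3439/200
Final result = 3439/200

3439/200


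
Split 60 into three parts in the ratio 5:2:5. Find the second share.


Ratio = 5:2:5
Total parts = 5 + 2 + 5 = 12
Value per part = 60 / 12 = 5
First share = 5 * 5 = 25
Middle share = 2 * 5 = 10
Third share = 5 * 5 = 25

10


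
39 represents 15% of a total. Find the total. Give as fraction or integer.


Given: 39 is 15% of the whole
Set up: 39 = 15/100 * whole
whole = 39 * 100 / 15
whole = 3900 / 15
whole = 260

260


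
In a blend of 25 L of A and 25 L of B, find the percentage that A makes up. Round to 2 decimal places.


Volume of A = 25 L
Volume of B = 25 L
Total volume = 25 + 25 = 50 L
Percentage of A = (25/50) * 100
= 50.00%

50.00


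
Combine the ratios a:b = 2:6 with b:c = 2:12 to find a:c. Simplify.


Given a:b = 2:6 and b:c = 2:12
Make b consistent. Multiply first ratio by 2: a:b = 4:12
Multiply second ratio by 6: b:c = 12:72
Now b = 12 in both, so a:b:c = 4:12:72
Therefore a:c = 4:72
Simplify by GCD: a:c = 1:18

1:18


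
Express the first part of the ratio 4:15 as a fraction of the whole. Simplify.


Total parts = 4 + 15 = 19
First part fraction = 4/19
Simplify: 4/19 = 4/19

4/19


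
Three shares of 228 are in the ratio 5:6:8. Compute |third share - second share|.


Total parts = 5 + 6 + 8 = 19
Value per part = 228 / 19 = 12
Shares: 5*12=60, 6*12=72, 8*12=96
Third share = 96, second share = 72
Difference = |96 - 72| = 24

24


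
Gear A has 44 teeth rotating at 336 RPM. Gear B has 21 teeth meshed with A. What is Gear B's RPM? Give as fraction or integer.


Gear ratio: teeth_A * RPM_A = teeth_B * RPM_B
44 * 336 = 21 * RPM_B
14784 = 21 * RPM_B
RPM_B = 14784 / 21
RPM_B = 704

704


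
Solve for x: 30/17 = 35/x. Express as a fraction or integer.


Setting up: 30/17 = 35/x
Cross multiply: 30 * x = 17 * 35
30x = 595
x = 595/30
x = 119/6

119/6


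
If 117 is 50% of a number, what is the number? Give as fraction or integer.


Given: 117 is 50% of the whole
Set up: 117 = 50/100 * whole
whole = 117 * 100 / 50
whole = 11700 / 50
whole = 234

234


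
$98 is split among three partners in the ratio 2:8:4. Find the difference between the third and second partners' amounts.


Total parts = 2 + 8 + 4 = 14
Value per part = 98 / 14 = 7
Shares: 2*7=14, 8*7=56, 4*7=28
Third share = 28, second share = 56
Difference = |28 - 56| = 28

28


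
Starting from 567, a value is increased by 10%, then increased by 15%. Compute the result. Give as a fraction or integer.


Start: 567
Step 1: increase by 10% => multiply by 110/100
  567 * 110/100 = 6237/10
Step 2: increase by 15% => multiply by 115/100
  6237/10 * 115/100 = 143451/200
Final value = 143451/200

143451/200


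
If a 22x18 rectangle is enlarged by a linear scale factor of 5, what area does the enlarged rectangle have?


Original dimensions: 22 x 18
Enlargement factor = 5
New width = 22 * 5 = 110
New height = 18 * 5 = 90
New area = 110 * 90 = 9900

9900


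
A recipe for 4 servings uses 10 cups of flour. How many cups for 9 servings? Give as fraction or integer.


Original: 10 cups for 4 servings
Target servings = 9
Scaling factor = 9/4
New amount = 10 * 9/4
= 90/4
= 45/2 cups

45/2


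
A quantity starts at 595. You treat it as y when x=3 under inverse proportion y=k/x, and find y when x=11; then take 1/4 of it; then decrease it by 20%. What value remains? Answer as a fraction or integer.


Start with 595.
Step 1: Inverse prop: k = (595)*3; new y = k/11 = 595*3/11 = 1785/11
Step 2: Take 1/4: 1785/11 * 1/4 = 1785/44
Step 3: Decrease by 20%: 1785/44 * 80/100 = 357/11
Final result = 357/11

357/11


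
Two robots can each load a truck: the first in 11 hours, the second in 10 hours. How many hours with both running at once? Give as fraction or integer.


Rate of A = 1/11 job per hour
Rate of B = 1/10 job per hour
Combined rate = 1/11 + 1/10
Find common denominator: (10 + 11)/(11*10) = 21/110
Combined rate = 21/110 job per hour
Time together = 1 / (21/110) = 110/21 hours

110/21


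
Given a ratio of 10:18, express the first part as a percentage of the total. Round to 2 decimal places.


Total parts = 10 + 18 = 28
First part fraction = 10/28
Percentage = (10/28) * 100
= 0.357143 * 100
= 35.71%

35.71


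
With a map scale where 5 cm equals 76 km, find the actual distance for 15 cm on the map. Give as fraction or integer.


Map scale: 5 cm = 76 km
Measured distance on map = 15 cm
Set up proportion: 15 * 76 / 5
= 1140 / 5
= 228 km

228


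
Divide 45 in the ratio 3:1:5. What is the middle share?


Ratio = 3:1:5
Total parts = 3 + 1 + 5 = 9
Value per part = 45 / 9 = 5
First share = 3 * 5 = 15
Middle share = 1 * 5 = 5
Third share = 5 * 5 = 25

5


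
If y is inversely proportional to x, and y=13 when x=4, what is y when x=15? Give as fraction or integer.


Inverse proportion: y = k/x
Find k: k = 4 * 13 = 52
Compute y at x=15: y = 52/15
y = 52/15

52/15


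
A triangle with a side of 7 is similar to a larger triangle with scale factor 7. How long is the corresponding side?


Similar triangles have proportional sides
Scale factor = 7
Smaller side = 7
Corresponding larger side = 7 * 7
= 49

49


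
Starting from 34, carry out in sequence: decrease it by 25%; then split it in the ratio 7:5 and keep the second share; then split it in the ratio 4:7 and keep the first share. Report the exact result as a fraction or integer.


Start with 34.
Step 1: Decrease by 25%: 34 * 75/100 = 51/2
Step 2: Split 7:5, second share = 51/2 * 5/12 = 85/8
Step 3: Split 4:7, first share = 85/8 * 4/11 = 85/22
Final result = 85/22

85/22


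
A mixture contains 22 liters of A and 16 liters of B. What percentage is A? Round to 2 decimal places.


Volume of A = 22 L
Volume of B = 16 L
Total volume = 22 + 16 = 38 L
Percentage of A = (22/38) * 100
= 57.89%

57.89


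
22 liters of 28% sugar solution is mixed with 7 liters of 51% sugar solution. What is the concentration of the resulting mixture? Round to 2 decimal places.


Solute in mixture 1 = 28% of 22 L = 22*28/100 = 154/25 L
Solute in mixture 2 = 51% of 7 L = 7*51/100 = 357/100 L
Total solute = 154/25 + 357/100 = 973/100 L
Total volume = 22 + 7 = 29 L
Final concentration = 973/100/29 * 100 = 33.55%

33.55


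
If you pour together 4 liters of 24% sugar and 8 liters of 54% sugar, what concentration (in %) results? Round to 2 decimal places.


Solute in mixture 1 = 24% of 4 L = 4*24/100 = 24/25 L
Solute in mixture 2 = 54% of 8 L = 8*54/100 = 108/25 L
Total solute = 24/25 + 108/25 = 132/25 L
Total volume = 4 + 8 = 12 L
Final concentration = 132/25/12 * 100 = 44.00%

44.00


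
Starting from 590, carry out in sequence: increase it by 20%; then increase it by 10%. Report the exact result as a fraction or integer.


Start with 590.
Step 1: Increase by 20%: 590 * 120/100 = 708
Step 2: Increase by 10%: 708 * 110/100 = 3894/5
Final result = 3894/5

3894/5


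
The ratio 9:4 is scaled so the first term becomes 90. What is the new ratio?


Original ratio: 9:4
First term target: 90
Scale factor = 90 / 9 = 10
Multiply second term: 4 * 10 = 40
Equivalent ratio = 90:40

90:40


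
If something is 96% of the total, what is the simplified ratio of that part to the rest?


Part = 96%, Remainder = 4%
Ratio = 96:4
GCD(96, 4) = 4
Simplify: 24:1 = 24:1

24:1


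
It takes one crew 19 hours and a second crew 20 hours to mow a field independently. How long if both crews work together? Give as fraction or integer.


Rate of A = 1/19 job per hour
Rate of B = 1/20 job per hour
Combined rate = 1/19 + 1/20
Find common denominator: (20 + 19)/(19*20) = 39/380
Combined rate = 39/380 job per hour
Time together = 1 / (39/380) = 380/39 hours

380/39


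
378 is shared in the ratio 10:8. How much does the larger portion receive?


Total parts = 10 + 8 = 18
Value per part = 378 / 18 = 21
First share = 10 * 21 = 210
Second share = 8 * 21 = 168
Larger share = 210

210


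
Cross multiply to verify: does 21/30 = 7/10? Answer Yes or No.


Cross multiply to check 21/30 = 7/10
Left cross product: 21 * 10 = 210
Right cross product: 30 * 7 = 210
210 = 210
Equal, so proportions match => Yes

Yes


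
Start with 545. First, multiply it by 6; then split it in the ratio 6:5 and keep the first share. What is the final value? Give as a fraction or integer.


Start with 545.
Step 1: Multiply by 6: 545 * 6 = 3270
Step 2: Split 6:5, first share = 3270 * 6/11 = 19620/11
Final result = 19620/11

19620/11


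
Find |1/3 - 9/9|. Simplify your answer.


Simplify: 1/3 = 1/3 and 9/9 = 1
Find common denominator: LCD = 3
Convert: 1/3 and 3/3
Difference = |1 - 3|/3 = 2/3
Simplified = 2/3

2/3


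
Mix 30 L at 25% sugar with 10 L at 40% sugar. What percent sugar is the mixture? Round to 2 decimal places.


Solute in mixture 1 = 25% of 30 L = 30*25/100 = 15/2 L
Solute in mixture 2 = 40% of 10 L = 10*40/100 = 4 L
Total solute = 15/2 + 4 = 23/2 L
Total volume = 30 + 10 = 40 L
Final concentration = 23/2/40 * 100 = 28.75%

28.75


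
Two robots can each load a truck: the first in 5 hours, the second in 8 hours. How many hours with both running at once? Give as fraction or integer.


Rate of A = 1/5 job per hour
Rate of B = 1/8 job per hour
Combined rate = 1/5 + 1/8
Find common denominator: (8 + 5)/(5*8) = 13/40
Combined rate = 13/40 job per hour
Time together = 1 / (13/40) = 40/13 hours

40/13


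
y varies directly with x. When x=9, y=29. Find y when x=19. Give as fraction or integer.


Direct proportion: y = kx
Find k: k = 29/9 = 29/9
Compute y at x=19: y = 29/9 * 19
y = 551/9

551/9


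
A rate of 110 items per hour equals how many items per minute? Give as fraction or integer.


Converting from per hour to per minute
Rate = 110 items per hour
Divide by 60: 110/60
= 11/6 items per minute

11/6


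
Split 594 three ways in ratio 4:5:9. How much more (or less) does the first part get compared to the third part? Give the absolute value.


Total parts = 4 + 5 + 9 = 18
Value per part = 594 / 18 = 33
Shares: 4*33=132, 5*33=165, 9*33=297
First share = 132, third share = 297
Difference = |132 - 297| = 165

165


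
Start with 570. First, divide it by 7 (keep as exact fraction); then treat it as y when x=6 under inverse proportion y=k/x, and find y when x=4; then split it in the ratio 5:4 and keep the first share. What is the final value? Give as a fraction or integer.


Start with 570.
Step 1: Divide by 7: 570 / 7 = 570/7
Step 2: Inverse prop: k = (570/7)*6; new y = k/4 = 570/7*6/4 = 855/7
Step 3: Split 5:4, first share = 855/7 * 5/9 = 475/7
Final result = 475/7

475/7


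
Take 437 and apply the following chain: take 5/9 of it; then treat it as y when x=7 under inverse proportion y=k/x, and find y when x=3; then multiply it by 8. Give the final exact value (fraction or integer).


Start with 437.
Step 1: Take 5/9: 437 * 5/9 = 2185/9
Step 2: Inverse prop: k = (2185/9)*7; new y = k/3 = 2185/9*7/3 = 15295/27
Step 3: Multiply by 8: 15295/27 * 8 = 122360/27
Final result = 122360/27

122360/27


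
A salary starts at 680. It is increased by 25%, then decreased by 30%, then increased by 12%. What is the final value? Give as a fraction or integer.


Start: 680
Step 1: increase by 25% => multiply by 125/100
  680 * 125/100 = 850
Step 2: decrease by 30% => multiply by 70/100
  850 * 70/100 = 595
Step 3: increase by 12% => multiply by 112/100
  595 * 112/100 = 3332/5
Final value = 3332/5

3332/5


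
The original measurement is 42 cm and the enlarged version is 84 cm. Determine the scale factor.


Original length = 42 cm
Scaled length = 84 cm
Scale factor = 84 / 42
= 2

2


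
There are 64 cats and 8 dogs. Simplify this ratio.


Find GCD(64, 8)
GCD = 8
Divide both by 8: 64/8 = 8, 8/8 = 1
Simplified ratio = 8:1

8:1


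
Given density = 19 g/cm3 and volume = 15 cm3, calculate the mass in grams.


Using mass = density * volume
Density = 19 g/cm3
Volume = 15 cm3
Mass = 19 * 15
= 285 g

285


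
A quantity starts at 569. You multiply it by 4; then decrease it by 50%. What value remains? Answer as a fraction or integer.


Start with 569.
Step 1: Multiply by 4: 569 * 4 = 2276
Step 2: Decrease by 50%: 2276 * 50/100 = 1138
Final result = 1138

1138


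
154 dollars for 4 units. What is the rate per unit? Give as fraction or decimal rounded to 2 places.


Total dollars = 154
Number of units = 4
Unit rate = 154 / 4
= 38.50 dollars per unit

38.50


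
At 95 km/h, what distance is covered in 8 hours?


Using distance = speed * time
Speed = 95 km/h
Time = 8 hours
Distance = 95 * 8
= 760 km

760


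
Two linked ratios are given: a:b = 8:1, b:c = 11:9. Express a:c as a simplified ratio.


Given a:b = 8:1 and b:c = 11:9
Make b consistent. Multiply first ratio by 11: a:b = 88:11
Multiply second ratio by 1: b:c = 11:9
Now b = 11 in both, so a:b:c = 88:11:9
Therefore a:c = 88:9
Simplify by GCD: a:c = 88:9

88:9


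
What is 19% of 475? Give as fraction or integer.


Compute 19% of 475
Convert percentage: 19% = 19/100
Multiply: 475 * 19/100
= 9025/100
= 361/4

361/4


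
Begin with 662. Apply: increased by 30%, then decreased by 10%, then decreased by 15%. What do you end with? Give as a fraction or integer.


Start: 662
Step 1: increase by 30% => multiply by 130/100
  662 * 130/100 = 4303/5
Step 2: decrease by 10% => multiply by 90/100
  4303/5 * 90/100 = 38727/50
Step 3: decrease by 15% => multiply by 85/100
  38727/50 * 85/100 = 658359/1000
Final value = 658359/1000

658359/1000


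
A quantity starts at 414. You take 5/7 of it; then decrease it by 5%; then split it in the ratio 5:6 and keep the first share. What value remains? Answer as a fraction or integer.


Start with 414.
Step 1: Take 5/7: 414 * 5/7 = 2070/7
Step 2: Decrease by 5%: 2070/7 * 95/100 = 3933/14
Step 3: Split 5:6, first share = 3933/14 * 5/11 = 19665/154
Final result = 19665/154

19665/154


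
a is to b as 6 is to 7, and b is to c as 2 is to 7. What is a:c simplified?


Given a:b = 6:7 and b:c = 2:7
Make b consistent. Multiply first ratio by 2: a:b = 12:14
Multiply second ratio by 7: b:c = 14:49
Now b = 14 in both, so a:b:c = 12:14:49
Therefore a:c = 12:49
Simplify by GCD: a:c = 12:49

12:49


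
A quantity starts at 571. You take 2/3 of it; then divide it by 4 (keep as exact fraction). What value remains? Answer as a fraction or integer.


Start with 571.
Step 1: Take 2/3: 571 * 2/3 = 1142/3
Step 2: Divide by 4: 1142/3 / 4 = 571/6
Final result = 571/6

571/6


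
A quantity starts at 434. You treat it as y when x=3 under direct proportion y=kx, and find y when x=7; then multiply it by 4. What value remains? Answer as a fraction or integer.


Start with 434.
Step 1: Direct prop: k = (434)/3; new y = k*7 = 434*7/3 = 3038/3
Step 2: Multiply by 4: 3038/3 * 4 = 12152/3
Final result = 12152/3

12152/3


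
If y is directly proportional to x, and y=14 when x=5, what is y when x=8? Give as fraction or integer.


Direct proportion: y = kx
Find k: k = 14/5 = 14/5
Compute y at x=8: y = 14/5 * 8
y = 112/5

112/5


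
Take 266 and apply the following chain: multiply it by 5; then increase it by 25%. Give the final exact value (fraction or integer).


Start with 266.
Step 1: Multiply by 5: 266 * 5 = 1330
Step 2: Increase by 25%: 1330 * 125/100 = 3325/2
Final result = 3325/2

3325/2


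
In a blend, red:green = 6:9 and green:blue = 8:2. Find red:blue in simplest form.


Given a:b = 6:9 and b:c = 8:2
Make b consistent. Multiply first ratio by 8: a:b = 48:72
Multiply second ratio by 9: b:c = 72:18
Now b = 72 in both, so a:b:c = 48:72:18
Therefore a:c = 48:18
Simplify by GCD: a:c = 8:3

8:3


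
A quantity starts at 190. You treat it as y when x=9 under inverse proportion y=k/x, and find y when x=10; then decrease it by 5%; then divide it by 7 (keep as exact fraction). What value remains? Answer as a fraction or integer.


Start with 190.
Step 1: Inverse prop: k = (190)*9; new y = k/10 = 190*9/10 = 171
Step 2: Decrease by 5%: 171 * 95/100 = 3249/20
Step 3: Divide by 7: 3249/20 / 7 = 3249/140
Final result = 3249/140

3249/140


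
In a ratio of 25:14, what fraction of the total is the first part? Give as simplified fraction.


Total parts = 25 + 14 = 39
First part fraction = 25/39
Simplify: 25/39 = 25/39

25/39


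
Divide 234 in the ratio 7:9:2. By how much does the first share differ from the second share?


Total parts = 7 + 9 + 2 = 18
Value per part = 234 / 18 = 13
Shares: 7*13=91, 9*13=117, 2*13=26
First share = 91, second share = 117
Difference = |91 - 117| = 26

26


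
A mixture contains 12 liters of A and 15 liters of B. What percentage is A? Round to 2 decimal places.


Volume of A = 12 L
Volume of B = 15 L
Total volume = 12 + 15 = 27 L
Percentage of A = (12/27) * 100
= 44.44%

44.44


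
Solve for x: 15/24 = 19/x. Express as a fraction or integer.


Setting up: 15/24 = 19/x
Cross multiply: 15 * x = 24 * 19
15x = 456
x = 456/15
x = 152/5

152/5


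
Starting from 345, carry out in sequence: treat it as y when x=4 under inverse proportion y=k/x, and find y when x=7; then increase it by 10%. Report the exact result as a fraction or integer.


Start with 345.
Step 1: Inverse prop: k = (345)*4; new y = k/7 = 345*4/7 = 1380/7
Step 2: Increase by 10%: 1380/7 * 110/100 = 1518/7
Final result = 1518/7

1518/7


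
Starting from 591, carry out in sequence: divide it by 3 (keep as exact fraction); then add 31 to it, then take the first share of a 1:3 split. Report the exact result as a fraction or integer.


Start with 591.
Step 1: Divide by 3: 591 / 3 = 197
Step 2: Add 31: 197+31=228; split 1:3 first = 228*1/4 = 57
Final result = 57

57


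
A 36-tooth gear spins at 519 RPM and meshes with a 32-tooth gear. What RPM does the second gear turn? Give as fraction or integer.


Gear ratio: teeth_A * RPM_A = teeth_B * RPM_B
36 * 519 = 32 * RPM_B
18684 = 32 * RPM_B
RPM_B = 18684 / 32
RPM_B = 4671/8

4671/8


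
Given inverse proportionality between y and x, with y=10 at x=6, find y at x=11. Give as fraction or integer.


Inverse proportion: y = k/x
Find k: k = 6 * 10 = 60
Compute y at x=11: y = 60/11
y = 60/11

60/11


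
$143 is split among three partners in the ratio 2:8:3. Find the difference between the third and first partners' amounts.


Total parts = 2 + 8 + 3 = 13
Value per part = 143 / 13 = 11
Shares: 2*11=22, 8*11=88, 3*11=33
Third share = 33, first share = 22
Difference = |33 - 22| = 11

11


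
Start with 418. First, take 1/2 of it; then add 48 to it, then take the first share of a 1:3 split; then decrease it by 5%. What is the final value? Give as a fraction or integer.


Start with 418.
Step 1: Take 1/2: 418 * 1/2 = 209
Step 2: Add 48: 209+48=257; split 1:3 first = 257*1/4 = 257/4
Step 3: Decrease by 5%: 257/4 * 95/100 = 4883/80
Final result = 4883/80

4883/80


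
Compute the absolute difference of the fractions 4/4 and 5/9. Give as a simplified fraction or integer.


Simplify: 4/4 = 1 and 5/9 = 5/9
Find common denominator: LCD = 9
Convert: 9/9 and 5/9
Difference = |9 - 5|/9 = 4/9
Simplified = 4/9

4/9


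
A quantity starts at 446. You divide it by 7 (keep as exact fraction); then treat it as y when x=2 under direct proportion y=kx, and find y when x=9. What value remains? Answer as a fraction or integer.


Start with 446.
Step 1: Divide by 7: 446 / 7 = 446/7
Step 2: Direct prop: k = (446/7)/2; new y = k*9 = 446/7*9/2 = 2007/7
Final result = 2007/7

2007/7


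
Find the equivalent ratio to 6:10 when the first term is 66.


Original ratio: 6:10
First term target: 66
Scale factor = 66 / 6 = 11
Multiply second term: 10 * 11 = 110
Equivalent ratio = 66:110

66:110


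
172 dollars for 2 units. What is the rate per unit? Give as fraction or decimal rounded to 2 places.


Total dollars = 172
Number of units = 2
Unit rate = 172 / 2
= 86 dollars per unit

86


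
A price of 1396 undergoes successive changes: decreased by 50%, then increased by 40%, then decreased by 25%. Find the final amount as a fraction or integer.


Start: 1396
Step 1: decrease by 50% => multiply by 50/100
  1396 * 50/100 = 698
Step 2: increase by 40% => multiply by 140/100
  698 * 140/100 = 4886/5
Step 3: decrease by 25% => multiply by 75/100
  4886/5 * 75/100 = 7329/10
Final value = 7329/10

7329/10


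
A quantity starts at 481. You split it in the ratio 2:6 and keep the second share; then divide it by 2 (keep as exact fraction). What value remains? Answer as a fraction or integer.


Start with 481.
Step 1: Split 2:6, second share = 481 * 6/8 = 1443/4
Step 2: Divide by 2: 1443/4 / 2 = 1443/8
Final result = 1443/8

1443/8


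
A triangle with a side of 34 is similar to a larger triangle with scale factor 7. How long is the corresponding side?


Similar triangles have proportional sides
Scale factor = 7
Smaller side = 34
Corresponding larger side = 34 * 7
= 238

238


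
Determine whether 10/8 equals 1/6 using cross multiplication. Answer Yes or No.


Cross multiply to check 10/8 = 1/6
Left cross product: 10 * 6 = 60
Right cross product: 8 * 1 = 8
60 != 8
Not equal, so proportions differ => No

No


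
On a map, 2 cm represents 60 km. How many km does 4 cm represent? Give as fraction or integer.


Map scale: 2 cm = 60 km
Measured distance on map = 4 cm
Set up proportion: 4 * 60 / 2
= 240 / 2
= 120 km

120


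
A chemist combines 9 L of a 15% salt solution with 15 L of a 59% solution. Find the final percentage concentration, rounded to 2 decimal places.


Solute in mixture 1 = 15% of 9 L = 9*15/100 = 27/20 L
Solute in mixture 2 = 59% of 15 L = 15*59/100 = 177/20 L
Total solute = 27/20 + 177/20 = 51/5 L
Total volume = 9 + 15 = 24 L
Final concentration = 51/5/24 * 100 = 42.50%

42.50


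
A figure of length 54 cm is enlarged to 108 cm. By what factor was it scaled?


Original length = 54 cm
Scaled length = 108 cm
Scale factor = 108 / 54
= 2

2


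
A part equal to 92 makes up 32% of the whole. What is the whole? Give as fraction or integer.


Given: 92 is 32% of the whole
Set up: 92 = 32/100 * whole
whole = 92 * 100 / 32
whole = 9200 / 32
whole = 575/2

575/2


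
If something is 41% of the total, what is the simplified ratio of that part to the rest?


Part = 41%, Remainder = 59%
Ratio = 41:59
GCD(41, 59) = 1
Simplify: 41:59 = 41:59

41:59


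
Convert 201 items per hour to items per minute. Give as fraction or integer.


Converting from per hour to per minute
Rate = 201 items per hour
Divide by 60: 201/60
= 67/20 items per minute

67/20


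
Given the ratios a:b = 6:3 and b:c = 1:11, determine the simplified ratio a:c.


Given a:b = 6:3 and b:c = 1:11
Make b consistent. Multiply first ratio by 1: a:b = 6:3
Multiply second ratio by 3: b:c = 3:33
Now b = 3 in both, so a:b:c = 6:3:33
Therefore a:c = 6:33
Simplify by GCD: a:c = 2:11

2:11


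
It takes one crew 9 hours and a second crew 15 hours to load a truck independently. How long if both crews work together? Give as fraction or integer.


Rate of A = 1/9 job per hour
Rate of B = 1/15 job per hour
Combined rate = 1/9 + 1/15
Find common denominator: (15 + 9)/(9*15) = 24/135
Combined rate = 8/45 job per hour
Time together = 1 / (8/45) = 45/8 hours

45/8


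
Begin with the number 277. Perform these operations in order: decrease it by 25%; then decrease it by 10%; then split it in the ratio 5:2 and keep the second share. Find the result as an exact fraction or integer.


Start with 277.
Step 1: Decrease by 25%: 277 * 75/100 = 831/4
Step 2: Decrease by 10%: 831/4 * 90/100 = 7479/40
Step 3: Split 5:2, second share = 7479/40 * 2/7 = 7479/140
Final result = 7479/140

7479/140


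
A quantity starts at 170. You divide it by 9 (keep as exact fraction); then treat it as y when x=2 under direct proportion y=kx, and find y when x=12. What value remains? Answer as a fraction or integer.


Start with 170.
Step 1: Divide by 9: 170 / 9 = 170/9
Step 2: Direct prop: k = (170/9)/2; new y = k*12 = 170/9*12/2 = 340/3
Final result = 340/3

340/3


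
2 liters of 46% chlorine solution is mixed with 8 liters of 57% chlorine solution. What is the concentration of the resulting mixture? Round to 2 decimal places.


Solute in mixture 1 = 46% of 2 L = 2*46/100 = 23/25 L
Solute in mixture 2 = 57% of 8 L = 8*57/100 = 114/25 L
Total solute = 23/25 + 114/25 = 137/25 L
Total volume = 2 + 8 = 10 L
Final concentration = 137/25/10 * 100 = 54.80%

54.80


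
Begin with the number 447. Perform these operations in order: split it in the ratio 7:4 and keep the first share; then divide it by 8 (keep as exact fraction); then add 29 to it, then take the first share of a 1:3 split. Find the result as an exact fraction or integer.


Start with 447.
Step 1: Split 7:4, first share = 447 * 7/11 = 3129/11
Step 2: Divide by 8: 3129/11 / 8 = 3129/88
Step 3: Add 29: 3129/88+29=5681/88; split 1:3 first = 5681/88*1/4 = 5681/352
Final result = 5681/352

5681/352


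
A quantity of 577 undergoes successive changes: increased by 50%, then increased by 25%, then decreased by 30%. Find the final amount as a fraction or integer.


Start: 577
Step 1: increase by 50% => multiply by 150/100
  577 * 150/100 = 1731/2
Step 2: increase by 25% => multiply by 125/100
  1731/2 * 125/100 = 8655/8
Step 3: decrease by 30% => multiply by 70/100
  8655/8 * 70/100 = 12117/16
Final value = 12117/16

12117/16


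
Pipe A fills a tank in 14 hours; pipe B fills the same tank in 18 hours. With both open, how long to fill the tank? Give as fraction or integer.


Rate of A = 1/14 job per hour
Rate of B = 1/18 job per hour
Combined rate = 1/14 + 1/18
Find common denominator: (18 + 14)/(14*18) = 32/252
Combined rate = 8/63 job per hour
Time together = 1 / (8/63) = 63/8 hours

63/8


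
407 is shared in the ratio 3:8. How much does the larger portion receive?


Total parts = 3 + 8 = 11
Value per part = 407 / 11 = 37
First share = 3 * 37 = 111
Second share = 8 * 37 = 296
Larger share = 296

296


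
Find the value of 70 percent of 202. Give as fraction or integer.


Compute 70% of 202
Convert percentage: 70% = 70/100
Multiply: 202 * 70/100
= 14140/100
= 707/5

707/5


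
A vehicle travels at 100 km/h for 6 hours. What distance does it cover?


Using distance = speed * time
Speed = 100 km/h
Time = 6 hours
Distance = 100 * 6
= 600 km

600


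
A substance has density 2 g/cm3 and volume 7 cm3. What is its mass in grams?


Using mass = density * volume
Density = 2 g/cm3
Volume = 7 cm3
Mass = 2 * 7
= 14 g

14


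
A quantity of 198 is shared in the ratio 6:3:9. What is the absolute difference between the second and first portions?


Total parts = 6 + 3 + 9 = 18
Value per part = 198 / 18 = 11
Shares: 6*11=66, 3*11=33, 9*11=99
Second share = 33, first share = 66
Difference = |33 - 66| = 33

33


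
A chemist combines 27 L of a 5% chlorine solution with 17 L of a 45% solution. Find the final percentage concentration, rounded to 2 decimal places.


Solute in mixture 1 = 5% of 27 L = 27*5/100 = 27/20 L
Solute in mixture 2 = 45% of 17 L = 17*45/100 = 153/20 L
Total solute = 27/20 + 153/20 = 9 L
Total volume = 27 + 17 = 44 L
Final concentration = 9/44 * 100 = 20.45%

20.45


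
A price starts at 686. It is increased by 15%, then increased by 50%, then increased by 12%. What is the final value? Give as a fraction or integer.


Start: 686
Step 1: increase by 15% => multiply by 115/100
  686 * 115/100 = 7889/10
Step 2: increase by 50% => multiply by 150/100
  7889/10 * 150/100 = 23667/20
Step 3: increase by 12% => multiply by 112/100
  23667/20 * 112/100 = 165669/125
Final value = 165669/125

165669/125


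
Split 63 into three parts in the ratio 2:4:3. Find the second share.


Ratio = 2:4:3
Total parts = 2 + 4 + 3 = 9
Value per part = 63 / 9 = 7
First share = 2 * 7 = 14
Middle share = 4 * 7 = 28
Third share = 3 * 7 = 21

28


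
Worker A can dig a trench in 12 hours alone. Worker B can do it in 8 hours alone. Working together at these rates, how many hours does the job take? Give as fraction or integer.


Rate of A = 1/12 job per hour
Rate of B = 1/8 job per hour
Combined rate = 1/12 + 1/8
Find common denominator: (8 + 12)/(12*8) = 20/96
Combined rate = 5/24 job per hour
Time together = 1 / (5/24) = 24/5 hours

24/5


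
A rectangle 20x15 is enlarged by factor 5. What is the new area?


Original dimensions: 20 x 15
Enlargement factor = 5
New width = 20 * 5 = 100
New height = 15 * 5 = 75
New area = 100 * 75 = 7500

7500


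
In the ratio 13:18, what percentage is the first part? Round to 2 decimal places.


Total parts = 13 + 18 = 31
First part fraction = 13/31
Percentage = (13/31) * 100
= 0.419355 * 100
= 41.94%

41.94


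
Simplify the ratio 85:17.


Find GCD(85, 17)
GCD = 17
Divide both by 17: 85/17 = 5, 17/17 = 1
Simplified ratio = 5:1

5:1


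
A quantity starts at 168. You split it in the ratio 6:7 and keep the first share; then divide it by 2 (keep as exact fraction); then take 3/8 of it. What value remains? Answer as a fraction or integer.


Start with 168.
Step 1: Split 6:7, first share = 168 * 6/13 = 1008/13
Step 2: Divide by 2: 1008/13 / 2 = 504/13
Step 3: Take 3/8: 504/13 * 3/8 = 189/13
Final result = 189/13

189/13


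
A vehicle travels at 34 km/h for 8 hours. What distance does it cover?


Using distance = speed * time
Speed = 34 km/h
Time = 8 hours
Distance = 34 * 8
= 272 km

272


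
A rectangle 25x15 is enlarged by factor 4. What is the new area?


Original dimensions: 25 x 15
Enlargement factor = 4
New width = 25 * 4 = 100
New height = 15 * 4 = 60
New area = 100 * 60 = 6000

6000


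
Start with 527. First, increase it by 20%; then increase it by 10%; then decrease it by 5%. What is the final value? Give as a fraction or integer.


Start with 527.
Step 1: Increase by 20%: 527 * 120/100 = 3162/5
Step 2: Increase by 10%: 3162/5 * 110/100 = 17391/25
Step 3: Decrease by 5%: 17391/25 * 95/100 = 330429/500
Final result = 330429/500

330429/500


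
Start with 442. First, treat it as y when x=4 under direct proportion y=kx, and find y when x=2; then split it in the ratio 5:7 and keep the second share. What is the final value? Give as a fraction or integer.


Start with 442.
Step 1: Direct prop: k = (442)/4; new y = k*2 = 442*2/4 = 221
Step 2: Split 5:7, second share = 221 * 7/12 = 1547/12
Final result = 1547/12

1547/12


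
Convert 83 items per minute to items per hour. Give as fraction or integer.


Converting from per minute to per hour
Rate = 83 items per minute
Multiply by 60: 83 * 60
= 4980 items per hour

4980


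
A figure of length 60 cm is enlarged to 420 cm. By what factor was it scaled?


Original length = 60 cm
Scaled length = 420 cm
Scale factor = 420 / 60
= 7

7


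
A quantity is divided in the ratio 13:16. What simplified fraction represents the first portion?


Total parts = 13 + 16 = 29
First part fraction = 13/29
Simplify: 13/29 = 13/29

13/29


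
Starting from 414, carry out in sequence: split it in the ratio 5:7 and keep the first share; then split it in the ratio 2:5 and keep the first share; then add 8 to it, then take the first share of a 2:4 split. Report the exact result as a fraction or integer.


Start with 414.
Step 1: Split 5:7, first share = 414 * 5/12 = 345/2
Step 2: Split 2:5, first share = 345/2 * 2/7 = 345/7
Step 3: Add 8: 345/7+8=401/7; split 2:4 first = 401/7*2/6 = 401/21
Final result = 401/21

401/21


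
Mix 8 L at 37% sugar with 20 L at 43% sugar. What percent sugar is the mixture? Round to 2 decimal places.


Solute in mixture 1 = 37% of 8 L = 8*37/100 = 74/25 L
Solute in mixture 2 = 43% of 20 L = 20*43/100 = 43/5 L
Total solute = 74/25 + 43/5 = 289/25 L
Total volume = 8 + 20 = 28 L
Final concentration = 289/25/28 * 100 = 41.29%

41.29


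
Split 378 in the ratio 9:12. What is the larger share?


Total parts = 9 + 12 = 21
Value per part = 378 / 21 = 18
First share = 9 * 18 = 162
Second share = 12 * 18 = 216
Larger share = 216

216


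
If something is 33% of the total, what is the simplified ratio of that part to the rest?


Part = 33%, Remainder = 67%
Ratio = 33:67
GCD(33, 67) = 1
Simplify: 33:67 = 33:67

33:67


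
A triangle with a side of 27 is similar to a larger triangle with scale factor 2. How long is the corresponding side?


Similar triangles have proportional sides
Scale factor = 2
Smaller side = 27
Corresponding larger side = 27 * 2
= 54

54


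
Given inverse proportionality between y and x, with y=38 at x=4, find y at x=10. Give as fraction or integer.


Inverse proportion: y = k/x
Find k: k = 4 * 38 = 152
Compute y at x=10: y = 152/10
y = 76/5

76/5


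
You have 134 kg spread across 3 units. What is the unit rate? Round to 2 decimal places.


Total kg = 134
Number of units = 3
Unit rate = 134 / 3
= 44.67 kg per unit

44.67


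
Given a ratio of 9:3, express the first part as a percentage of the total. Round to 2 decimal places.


Total parts = 9 + 3 = 12
First part fraction = 9/12
Percentage = (9/12) * 100
= 0.75 * 100
= 75.00%

75.00
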